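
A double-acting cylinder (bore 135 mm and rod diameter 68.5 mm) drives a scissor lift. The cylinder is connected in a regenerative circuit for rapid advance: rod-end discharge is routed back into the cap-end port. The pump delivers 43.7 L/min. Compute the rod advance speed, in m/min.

v ≈ 11.9 m/min

In regeneration the rod-end outflow joins the pump flow into the cap end, so the net volume the pump must supply per unit advance equals the rod cross-section area.
Rod cross-section A_rod = π/4 × (68.5 mm)² = 3685 mm^2
v = Q_pump / A_rod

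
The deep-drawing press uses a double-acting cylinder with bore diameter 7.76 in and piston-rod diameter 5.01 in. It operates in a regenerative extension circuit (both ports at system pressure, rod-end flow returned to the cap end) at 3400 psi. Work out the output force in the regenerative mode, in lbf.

With equal pressure on both faces, forces on the annular region cancel; the net push is pressure × rod cross-section.
Rod cross-section A_rod = π/4 × (5.01 in)² = 19.71 in^2
F = P × A_rod

F ≈ 67000 lbf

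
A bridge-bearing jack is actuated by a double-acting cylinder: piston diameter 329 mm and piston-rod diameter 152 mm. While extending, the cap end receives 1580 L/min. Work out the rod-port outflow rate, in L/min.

Cap-side area A_cap = π/4 × (329 mm)² = 85010 mm^2
Rod-side annular area A_ann = π/4 × (329² − 152²) = 66870 mm^2
Piston speed v = Q_in/A_cap; rod-end outflow Q_out = v × A_ann = Q_in × A_ann/A_cap.

Q_out ≈ 1240 L/min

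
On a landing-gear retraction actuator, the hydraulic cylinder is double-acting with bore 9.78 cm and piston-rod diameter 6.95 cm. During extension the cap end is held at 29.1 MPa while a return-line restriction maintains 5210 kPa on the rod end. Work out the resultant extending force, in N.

Cap-side area A_cap = π/4 × (9.78 cm)² = 75.12 cm^2
Rod-side annular area A_ann = π/4 × (9.78² − 6.95²) = 37.19 cm^2
Net thrust = P_cap·A_cap − P_rod·A_ann = 2.186e5 N − 19370 N

F ≈ 1.99e5 N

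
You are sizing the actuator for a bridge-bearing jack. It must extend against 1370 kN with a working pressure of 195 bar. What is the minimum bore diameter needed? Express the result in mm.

Extension force acts on the full piston face: F = P × (π/4)D².
D = √(4F / (πP)) = √(4 × 1370 kN / (π × 195 bar))

D ≈ 299 mm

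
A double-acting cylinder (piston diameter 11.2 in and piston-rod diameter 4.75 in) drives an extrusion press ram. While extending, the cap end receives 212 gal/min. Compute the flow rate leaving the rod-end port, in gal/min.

Cap-side area A_cap = π/4 × (11.2 in)² = 98.52 in^2
Rod-side annular area A_ann = π/4 × (11.2² − 4.75²) = 80.80 in^2
Piston speed v = Q_in/A_cap; rod-end outflow Q_out = v × A_ann = Q_in × A_ann/A_cap.

Q_out ≈ 174 gal/min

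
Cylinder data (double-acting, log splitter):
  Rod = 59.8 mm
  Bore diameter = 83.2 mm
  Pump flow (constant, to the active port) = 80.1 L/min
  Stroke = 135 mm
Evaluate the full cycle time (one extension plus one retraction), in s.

t ≈ 0.816 s

Cap-side area A_cap = π/4 × (83.2 mm)² = 5437 mm^2
Rod-side annular area A_ann = π/4 × (83.2² − 59.8²) = 2628 mm^2
t_ext = A_cap·L/Q = 0.5498 s
t_ret = A_ann·L/Q = 0.2658 s
t_cycle = t_ext + t_ret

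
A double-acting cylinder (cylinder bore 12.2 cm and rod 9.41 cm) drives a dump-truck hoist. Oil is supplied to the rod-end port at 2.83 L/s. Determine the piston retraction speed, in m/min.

v ≈ 35.9 m/min

Rod-side annular area A_ann = π/4 × (12.2² − 9.41²) = 47.35 cm^2
Flow into the rod-end port fills the annular volume.
v = Q / A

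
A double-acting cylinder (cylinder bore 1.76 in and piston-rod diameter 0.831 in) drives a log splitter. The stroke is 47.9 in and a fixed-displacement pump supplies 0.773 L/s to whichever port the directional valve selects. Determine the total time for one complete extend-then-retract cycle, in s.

Cap-side area A_cap = π/4 × (1.76 in)² = 2.433 in^2
Rod-side annular area A_ann = π/4 × (1.76² − 0.831²) = 1.890 in^2
t_ext = A_cap·L/Q = 2.470 s
t_ret = A_ann·L/Q = 1.920 s
t_cycle = t_ext + t_ret

t ≈ 4.39 s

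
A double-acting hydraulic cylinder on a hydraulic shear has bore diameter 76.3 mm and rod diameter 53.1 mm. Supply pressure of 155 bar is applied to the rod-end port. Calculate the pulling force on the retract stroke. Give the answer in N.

F ≈ 36500 N

Rod-side annular area A_ann = π/4 × (76.3² − 53.1²) = 2358 mm^2
On retraction the pressure acts on the annular area (bore minus rod).
F = P × A_ann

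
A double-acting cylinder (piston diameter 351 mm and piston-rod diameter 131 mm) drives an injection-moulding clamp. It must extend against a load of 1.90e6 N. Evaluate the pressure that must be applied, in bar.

P ≈ 196 bar

Cap-side area A_cap = π/4 × (351 mm)² = 96760 mm^2
P = F / A = 1.90e6 N / A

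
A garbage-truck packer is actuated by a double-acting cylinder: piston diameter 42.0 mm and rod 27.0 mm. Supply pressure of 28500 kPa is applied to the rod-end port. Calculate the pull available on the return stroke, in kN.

Rod-side annular area A_ann = π/4 × (42.0² − 27.0²) = 812.9 mm^2
On retraction the pressure acts on the annular area (bore minus rod).
F = P × A_ann

F ≈ 23.2 kN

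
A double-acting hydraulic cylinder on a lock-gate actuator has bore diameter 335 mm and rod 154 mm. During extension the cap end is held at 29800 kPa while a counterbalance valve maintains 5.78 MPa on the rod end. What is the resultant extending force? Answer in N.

F ≈ 2.22e6 N

Cap-side area A_cap = π/4 × (335 mm)² = 88140 mm^2
Rod-side annular area A_ann = π/4 × (335² − 154²) = 69510 mm^2
Net thrust = P_cap·A_cap − P_rod·A_ann = 2.627e6 N − 4.018e5 N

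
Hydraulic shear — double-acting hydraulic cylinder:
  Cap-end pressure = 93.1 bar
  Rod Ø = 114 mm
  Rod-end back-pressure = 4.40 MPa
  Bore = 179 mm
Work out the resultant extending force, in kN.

Cap-side area A_cap = π/4 × (179 mm)² = 25160 mm^2
Rod-side annular area A_ann = π/4 × (179² − 114²) = 14960 mm^2
Net thrust = P_cap·A_cap − P_rod·A_ann = 234.3 kN − 65.81 kN

F ≈ 168 kN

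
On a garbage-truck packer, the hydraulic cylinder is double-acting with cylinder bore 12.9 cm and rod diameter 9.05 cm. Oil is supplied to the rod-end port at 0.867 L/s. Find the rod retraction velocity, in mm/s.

Rod-side annular area A_ann = π/4 × (12.9² − 9.05²) = 66.37 cm^2
Flow into the rod-end port fills the annular volume.
v = Q / A

v ≈ 131 mm/s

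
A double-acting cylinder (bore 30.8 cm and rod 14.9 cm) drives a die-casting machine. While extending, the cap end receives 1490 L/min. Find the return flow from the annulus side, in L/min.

Cap-side area A_cap = π/4 × (30.8 cm)² = 745.1 cm^2
Rod-side annular area A_ann = π/4 × (30.8² − 14.9²) = 570.7 cm^2
Piston speed v = Q_in/A_cap; rod-end outflow Q_out = v × A_ann = Q_in × A_ann/A_cap.

Q_out ≈ 1140 L/min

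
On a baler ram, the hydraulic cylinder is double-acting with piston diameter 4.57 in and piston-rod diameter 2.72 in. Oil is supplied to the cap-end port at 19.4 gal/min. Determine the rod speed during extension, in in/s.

Cap-side area A_cap = π/4 × (4.57 in)² = 16.40 in^2
v = Q / A

v ≈ 4.55 in/s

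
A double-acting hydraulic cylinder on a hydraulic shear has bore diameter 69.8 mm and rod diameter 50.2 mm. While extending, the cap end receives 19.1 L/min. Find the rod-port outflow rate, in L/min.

Cap-side area A_cap = π/4 × (69.8 mm)² = 3826 mm^2
Rod-side annular area A_ann = π/4 × (69.8² − 50.2²) = 1847 mm^2
Piston speed v = Q_in/A_cap; rod-end outflow Q_out = v × A_ann = Q_in × A_ann/A_cap.

Q_out ≈ 9.22 L/min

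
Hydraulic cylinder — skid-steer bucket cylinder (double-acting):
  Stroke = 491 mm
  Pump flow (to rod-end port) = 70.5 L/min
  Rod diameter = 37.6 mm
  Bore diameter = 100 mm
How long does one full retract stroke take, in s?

t ≈ 2.82 s

Rod-side annular area A_ann = π/4 × (100² − 37.6²) = 6744 mm^2
Swept volume V = A × L; t = V / Q = A·L / Q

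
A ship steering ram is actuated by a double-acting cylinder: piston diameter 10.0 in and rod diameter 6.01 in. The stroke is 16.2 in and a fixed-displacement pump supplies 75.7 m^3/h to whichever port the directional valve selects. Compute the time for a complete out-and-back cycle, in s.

Cap-side area A_cap = π/4 × (10.0 in)² = 78.54 in^2
Rod-side annular area A_ann = π/4 × (10.0² − 6.01²) = 50.17 in^2
t_ext = A_cap·L/Q = 0.9915 s
t_ret = A_ann·L/Q = 0.6334 s
t_cycle = t_ext + t_ret

t ≈ 1.62 s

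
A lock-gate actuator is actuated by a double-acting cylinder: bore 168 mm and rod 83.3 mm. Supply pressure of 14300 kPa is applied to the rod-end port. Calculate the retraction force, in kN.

Rod-side annular area A_ann = π/4 × (168² − 83.3²) = 16720 mm^2
On retraction the pressure acts on the annular area (bore minus rod).
F = P × A_ann

F ≈ 239 kN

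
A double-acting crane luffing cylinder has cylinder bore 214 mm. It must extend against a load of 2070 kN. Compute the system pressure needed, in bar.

P ≈ 576 bar

Cap-side area A_cap = π/4 × (214 mm)² = 35970 mm^2
P = F / A = 2070 kN / A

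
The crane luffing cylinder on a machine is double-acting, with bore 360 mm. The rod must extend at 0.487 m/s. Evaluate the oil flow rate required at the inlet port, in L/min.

Cap-side area A_cap = π/4 × (360 mm)² = 1.018e5 mm^2
Q = A × v

Q ≈ 2970 L/min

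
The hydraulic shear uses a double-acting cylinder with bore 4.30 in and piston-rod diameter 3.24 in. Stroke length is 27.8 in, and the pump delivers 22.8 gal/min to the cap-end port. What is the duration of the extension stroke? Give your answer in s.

t ≈ 4.60 s

Cap-side area A_cap = π/4 × (4.30 in)² = 14.52 in^2
Swept volume V = A × L; t = V / Q = A·L / Q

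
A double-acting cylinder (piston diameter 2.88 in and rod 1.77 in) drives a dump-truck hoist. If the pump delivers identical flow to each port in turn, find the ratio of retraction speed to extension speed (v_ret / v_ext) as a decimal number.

Cap-side area A_cap = π/4 × (2.88 in)² = 6.514 in^2
Rod-side annular area A_ann = π/4 × (2.88² − 1.77²) = 4.054 in^2
For equal Q, v ∝ 1/A, so v_ret/v_ext = A_cap/A_ann.

v_ret/v_ext ≈ 1.61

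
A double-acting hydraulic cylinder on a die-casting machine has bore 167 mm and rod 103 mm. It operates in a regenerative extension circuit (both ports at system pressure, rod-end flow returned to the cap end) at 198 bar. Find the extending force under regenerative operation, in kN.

With equal pressure on both faces, forces on the annular region cancel; the net push is pressure × rod cross-section.
Rod cross-section A_rod = π/4 × (103 mm)² = 8332 mm^2
F = P × A_rod

F ≈ 165 kN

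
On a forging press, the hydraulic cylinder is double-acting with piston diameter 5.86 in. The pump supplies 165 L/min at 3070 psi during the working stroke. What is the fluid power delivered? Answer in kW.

W ≈ 58.2 kW

Hydraulic power = P × Q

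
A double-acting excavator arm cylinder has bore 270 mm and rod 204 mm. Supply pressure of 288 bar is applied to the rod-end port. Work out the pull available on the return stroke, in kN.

F ≈ 708 kN

Rod-side annular area A_ann = π/4 × (270² − 204²) = 24570 mm^2
On retraction the pressure acts on the annular area (bore minus rod).
F = P × A_ann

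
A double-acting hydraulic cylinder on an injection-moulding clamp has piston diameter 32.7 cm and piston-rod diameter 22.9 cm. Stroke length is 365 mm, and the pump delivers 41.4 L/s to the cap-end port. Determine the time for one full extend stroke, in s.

Cap-side area A_cap = π/4 × (32.7 cm)² = 839.8 cm^2
Swept volume V = A × L; t = V / Q = A·L / Q

t ≈ 0.740 s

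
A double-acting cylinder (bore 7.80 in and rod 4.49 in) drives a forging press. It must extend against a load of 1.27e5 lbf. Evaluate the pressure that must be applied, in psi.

P ≈ 2660 psi

Cap-side area A_cap = π/4 × (7.80 in)² = 47.78 in^2
P = F / A = 1.27e5 lbf / A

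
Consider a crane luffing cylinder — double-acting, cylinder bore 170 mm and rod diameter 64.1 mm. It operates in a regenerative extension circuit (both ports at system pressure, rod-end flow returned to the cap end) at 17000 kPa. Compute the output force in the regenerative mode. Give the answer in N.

With equal pressure on both faces, forces on the annular region cancel; the net push is pressure × rod cross-section.
Rod cross-section A_rod = π/4 × (64.1 mm)² = 3227 mm^2
F = P × A_rod

F ≈ 54900 N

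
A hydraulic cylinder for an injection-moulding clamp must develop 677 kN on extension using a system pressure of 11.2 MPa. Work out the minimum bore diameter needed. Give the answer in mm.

D ≈ 277 mm

Extension force acts on the full piston face: F = P × (π/4)D².
D = √(4F / (πP)) = √(4 × 677 kN / (π × 11.2 MPa))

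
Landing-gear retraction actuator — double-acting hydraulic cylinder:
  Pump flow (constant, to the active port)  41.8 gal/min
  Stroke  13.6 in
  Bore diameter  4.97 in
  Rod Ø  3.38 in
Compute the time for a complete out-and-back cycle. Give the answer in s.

Cap-side area A_cap = π/4 × (4.97 in)² = 19.40 in^2
Rod-side annular area A_ann = π/4 × (4.97² − 3.38²) = 10.43 in^2
t_ext = A_cap·L/Q = 1.639 s
t_ret = A_ann·L/Q = 0.8812 s
t_cycle = t_ext + t_ret

t ≈ 2.52 s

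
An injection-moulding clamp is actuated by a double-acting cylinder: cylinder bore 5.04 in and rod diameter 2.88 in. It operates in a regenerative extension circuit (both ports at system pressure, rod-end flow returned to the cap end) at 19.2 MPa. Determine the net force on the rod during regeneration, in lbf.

F ≈ 18100 lbf

With equal pressure on both faces, forces on the annular region cancel; the net push is pressure × rod cross-section.
Rod cross-section A_rod = π/4 × (2.88 in)² = 6.514 in^2
F = P × A_rod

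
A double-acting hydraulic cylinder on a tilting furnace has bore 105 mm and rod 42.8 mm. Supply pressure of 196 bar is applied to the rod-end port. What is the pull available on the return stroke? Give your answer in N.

F ≈ 1.42e5 N

Rod-side annular area A_ann = π/4 × (105² − 42.8²) = 7220 mm^2
On retraction the pressure acts on the annular area (bore minus rod).
F = P × A_ann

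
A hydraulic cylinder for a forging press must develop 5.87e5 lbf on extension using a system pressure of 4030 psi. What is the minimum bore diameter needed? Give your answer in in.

D ≈ 13.6 in

Extension force acts on the full piston face: F = P × (π/4)D².
D = √(4F / (πP)) = √(4 × 5.87e5 lbf / (π × 4030 psi))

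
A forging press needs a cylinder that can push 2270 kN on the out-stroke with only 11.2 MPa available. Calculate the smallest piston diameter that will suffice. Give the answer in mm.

Extension force acts on the full piston face: F = P × (π/4)D².
D = √(4F / (πP)) = √(4 × 2270 kN / (π × 11.2 MPa))

D ≈ 508 mm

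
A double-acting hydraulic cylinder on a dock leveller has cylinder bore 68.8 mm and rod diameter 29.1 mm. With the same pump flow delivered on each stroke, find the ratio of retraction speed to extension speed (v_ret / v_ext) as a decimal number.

v_ret/v_ext ≈ 1.22

Cap-side area A_cap = π/4 × (68.8 mm)² = 3718 mm^2
Rod-side annular area A_ann = π/4 × (68.8² − 29.1²) = 3053 mm^2
For equal Q, v ∝ 1/A, so v_ret/v_ext = A_cap/A_ann.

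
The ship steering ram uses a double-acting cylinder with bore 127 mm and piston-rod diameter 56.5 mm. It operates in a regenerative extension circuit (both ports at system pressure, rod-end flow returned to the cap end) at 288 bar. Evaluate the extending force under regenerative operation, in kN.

With equal pressure on both faces, forces on the annular region cancel; the net push is pressure × rod cross-section.
Rod cross-section A_rod = π/4 × (56.5 mm)² = 2507 mm^2
F = P × A_rod

F ≈ 72.2 kN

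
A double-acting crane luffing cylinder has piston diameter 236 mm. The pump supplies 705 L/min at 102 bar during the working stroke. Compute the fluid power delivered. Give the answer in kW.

W ≈ 120 kW

Hydraulic power = P × Q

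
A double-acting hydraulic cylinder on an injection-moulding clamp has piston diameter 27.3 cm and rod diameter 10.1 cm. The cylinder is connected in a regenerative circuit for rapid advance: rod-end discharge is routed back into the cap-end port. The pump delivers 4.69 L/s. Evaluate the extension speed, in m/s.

In regeneration the rod-end outflow joins the pump flow into the cap end, so the net volume the pump must supply per unit advance equals the rod cross-section area.
Rod cross-section A_rod = π/4 × (10.1 cm)² = 80.12 cm^2
v = Q_pump / A_rod

v ≈ 0.585 m/s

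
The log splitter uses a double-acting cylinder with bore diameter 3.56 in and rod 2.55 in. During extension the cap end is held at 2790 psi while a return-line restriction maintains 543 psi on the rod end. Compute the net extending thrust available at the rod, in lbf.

F ≈ 25100 lbf

Cap-side area A_cap = π/4 × (3.56 in)² = 9.954 in^2
Rod-side annular area A_ann = π/4 × (3.56² − 2.55²) = 4.847 in^2
Net thrust = P_cap·A_cap − P_rod·A_ann = 27770 lbf − 2632 lbf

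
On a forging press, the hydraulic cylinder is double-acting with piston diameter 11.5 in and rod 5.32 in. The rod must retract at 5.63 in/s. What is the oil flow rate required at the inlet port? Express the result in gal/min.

Rod-side annular area A_ann = π/4 × (11.5² − 5.32²) = 81.64 in^2
Q = A × v

Q ≈ 119 gal/min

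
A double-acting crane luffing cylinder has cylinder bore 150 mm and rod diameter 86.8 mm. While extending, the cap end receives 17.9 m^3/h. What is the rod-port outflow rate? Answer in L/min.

Cap-side area A_cap = π/4 × (150 mm)² = 17670 mm^2
Rod-side annular area A_ann = π/4 × (150² − 86.8²) = 11750 mm^2
Piston speed v = Q_in/A_cap; rod-end outflow Q_out = v × A_ann = Q_in × A_ann/A_cap.

Q_out ≈ 198 L/min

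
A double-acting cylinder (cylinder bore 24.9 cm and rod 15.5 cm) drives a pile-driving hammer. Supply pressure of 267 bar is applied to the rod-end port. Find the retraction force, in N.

Rod-side annular area A_ann = π/4 × (24.9² − 15.5²) = 298.3 cm^2
On retraction the pressure acts on the annular area (bore minus rod).
F = P × A_ann

F ≈ 7.96e5 N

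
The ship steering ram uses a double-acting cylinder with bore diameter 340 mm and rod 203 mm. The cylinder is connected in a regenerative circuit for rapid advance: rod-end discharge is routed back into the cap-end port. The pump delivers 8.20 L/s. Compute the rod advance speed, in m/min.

v ≈ 15.2 m/min

In regeneration the rod-end outflow joins the pump flow into the cap end, so the net volume the pump must supply per unit advance equals the rod cross-section area.
Rod cross-section A_rod = π/4 × (203 mm)² = 32370 mm^2
v = Q_pump / A_rod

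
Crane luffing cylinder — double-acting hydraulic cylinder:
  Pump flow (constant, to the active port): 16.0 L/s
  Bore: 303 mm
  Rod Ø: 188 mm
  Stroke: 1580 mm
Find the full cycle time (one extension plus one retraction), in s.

t ≈ 11.5 s

Cap-side area A_cap = π/4 × (303 mm)² = 72110 mm^2
Rod-side annular area A_ann = π/4 × (303² − 188²) = 44350 mm^2
t_ext = A_cap·L/Q = 7.121 s
t_ret = A_ann·L/Q = 4.379 s
t_cycle = t_ext + t_ret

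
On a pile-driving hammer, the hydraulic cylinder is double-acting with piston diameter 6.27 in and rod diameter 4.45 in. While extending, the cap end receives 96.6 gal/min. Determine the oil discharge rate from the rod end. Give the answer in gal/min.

Q_out ≈ 47.9 gal/min

Cap-side area A_cap = π/4 × (6.27 in)² = 30.88 in^2
Rod-side annular area A_ann = π/4 × (6.27² − 4.45²) = 15.32 in^2
Piston speed v = Q_in/A_cap; rod-end outflow Q_out = v × A_ann = Q_in × A_ann/A_cap.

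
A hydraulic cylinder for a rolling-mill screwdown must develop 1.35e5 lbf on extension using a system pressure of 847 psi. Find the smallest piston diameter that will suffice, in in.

Extension force acts on the full piston face: F = P × (π/4)D².
D = √(4F / (πP)) = √(4 × 1.35e5 lbf / (π × 847 psi))

D ≈ 14.2 in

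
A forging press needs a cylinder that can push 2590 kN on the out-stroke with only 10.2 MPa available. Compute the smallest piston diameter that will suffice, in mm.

D ≈ 569 mm

Extension force acts on the full piston face: F = P × (π/4)D².
D = √(4F / (πP)) = √(4 × 2590 kN / (π × 10.2 MPa))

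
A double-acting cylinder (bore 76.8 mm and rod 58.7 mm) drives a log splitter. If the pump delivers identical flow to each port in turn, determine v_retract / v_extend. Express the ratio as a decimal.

Cap-side area A_cap = π/4 × (76.8 mm)² = 4632 mm^2
Rod-side annular area A_ann = π/4 × (76.8² − 58.7²) = 1926 mm^2
For equal Q, v ∝ 1/A, so v_ret/v_ext = A_cap/A_ann.

v_ret/v_ext ≈ 2.40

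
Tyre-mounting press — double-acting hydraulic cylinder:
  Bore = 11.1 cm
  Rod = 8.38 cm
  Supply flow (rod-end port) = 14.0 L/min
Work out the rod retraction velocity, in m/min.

Rod-side annular area A_ann = π/4 × (11.1² − 8.38²) = 41.61 cm^2
Flow into the rod-end port fills the annular volume.
v = Q / A

v ≈ 3.36 m/min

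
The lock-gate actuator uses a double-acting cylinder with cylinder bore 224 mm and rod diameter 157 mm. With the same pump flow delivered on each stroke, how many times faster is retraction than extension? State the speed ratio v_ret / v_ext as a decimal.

Cap-side area A_cap = π/4 × (224 mm)² = 39410 mm^2
Rod-side annular area A_ann = π/4 × (224² − 157²) = 20050 mm^2
For equal Q, v ∝ 1/A, so v_ret/v_ext = A_cap/A_ann.

v_ret/v_ext ≈ 1.97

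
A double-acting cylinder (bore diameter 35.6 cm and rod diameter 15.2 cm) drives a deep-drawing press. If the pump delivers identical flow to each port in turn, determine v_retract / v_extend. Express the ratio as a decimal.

v_ret/v_ext ≈ 1.22

Cap-side area A_cap = π/4 × (35.6 cm)² = 995.4 cm^2
Rod-side annular area A_ann = π/4 × (35.6² − 15.2²) = 813.9 cm^2
For equal Q, v ∝ 1/A, so v_ret/v_ext = A_cap/A_ann.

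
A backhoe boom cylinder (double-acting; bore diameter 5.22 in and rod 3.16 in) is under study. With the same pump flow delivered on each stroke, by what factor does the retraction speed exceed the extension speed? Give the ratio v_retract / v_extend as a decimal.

v_ret/v_ext ≈ 1.58

Cap-side area A_cap = π/4 × (5.22 in)² = 21.40 in^2
Rod-side annular area A_ann = π/4 × (5.22² − 3.16²) = 13.56 in^2
For equal Q, v ∝ 1/A, so v_ret/v_ext = A_cap/A_ann.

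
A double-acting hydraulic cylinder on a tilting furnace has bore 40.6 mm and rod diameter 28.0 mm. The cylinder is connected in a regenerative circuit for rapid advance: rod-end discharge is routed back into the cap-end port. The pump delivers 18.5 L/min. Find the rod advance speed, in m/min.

In regeneration the rod-end outflow joins the pump flow into the cap end, so the net volume the pump must supply per unit advance equals the rod cross-section area.
Rod cross-section A_rod = π/4 × (28.0 mm)² = 615.8 mm^2
v = Q_pump / A_rod

v ≈ 30.0 m/min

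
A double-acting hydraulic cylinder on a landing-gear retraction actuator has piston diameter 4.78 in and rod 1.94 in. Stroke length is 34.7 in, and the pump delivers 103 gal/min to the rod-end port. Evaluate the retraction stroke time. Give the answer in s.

t ≈ 1.31 s

Rod-side annular area A_ann = π/4 × (4.78² − 1.94²) = 14.99 in^2
Swept volume V = A × L; t = V / Q = A·L / Q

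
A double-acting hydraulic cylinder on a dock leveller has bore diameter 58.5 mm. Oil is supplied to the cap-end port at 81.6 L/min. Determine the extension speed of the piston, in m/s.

Cap-side area A_cap = π/4 × (58.5 mm)² = 2688 mm^2
v = Q / A

v ≈ 0.506 m/s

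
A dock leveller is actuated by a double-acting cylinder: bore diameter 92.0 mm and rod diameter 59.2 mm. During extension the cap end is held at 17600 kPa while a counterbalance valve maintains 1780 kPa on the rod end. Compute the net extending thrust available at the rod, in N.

F ≈ 1.10e5 N

Cap-side area A_cap = π/4 × (92.0 mm)² = 6648 mm^2
Rod-side annular area A_ann = π/4 × (92.0² − 59.2²) = 3895 mm^2
Net thrust = P_cap·A_cap − P_rod·A_ann = 1.170e5 N − 6933 N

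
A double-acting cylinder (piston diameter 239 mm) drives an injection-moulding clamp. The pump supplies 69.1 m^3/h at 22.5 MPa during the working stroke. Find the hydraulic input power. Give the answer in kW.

Hydraulic power = P × Q

W ≈ 432 kW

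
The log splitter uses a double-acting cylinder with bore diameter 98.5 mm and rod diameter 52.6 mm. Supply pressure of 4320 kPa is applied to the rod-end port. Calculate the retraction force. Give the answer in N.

F ≈ 23500 N

Rod-side annular area A_ann = π/4 × (98.5² − 52.6²) = 5447 mm^2
On retraction the pressure acts on the annular area (bore minus rod).
F = P × A_ann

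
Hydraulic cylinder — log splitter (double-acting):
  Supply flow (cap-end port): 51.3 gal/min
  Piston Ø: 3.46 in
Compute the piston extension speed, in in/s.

v ≈ 21.0 in/s

Cap-side area A_cap = π/4 × (3.46 in)² = 9.402 in^2
v = Q / A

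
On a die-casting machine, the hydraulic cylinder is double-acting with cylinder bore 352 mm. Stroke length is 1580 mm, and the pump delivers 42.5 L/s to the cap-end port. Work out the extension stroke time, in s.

t ≈ 3.62 s

Cap-side area A_cap = π/4 × (352 mm)² = 97310 mm^2
Swept volume V = A × L; t = V / Q = A·L / Q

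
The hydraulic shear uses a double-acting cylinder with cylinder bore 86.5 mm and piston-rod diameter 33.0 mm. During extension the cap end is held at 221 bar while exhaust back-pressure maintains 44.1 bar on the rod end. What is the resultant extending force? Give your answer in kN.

F ≈ 108 kN

Cap-side area A_cap = π/4 × (86.5 mm)² = 5877 mm^2
Rod-side annular area A_ann = π/4 × (86.5² − 33.0²) = 5021 mm^2
Net thrust = P_cap·A_cap − P_rod·A_ann = 129.9 kN − 22.14 kN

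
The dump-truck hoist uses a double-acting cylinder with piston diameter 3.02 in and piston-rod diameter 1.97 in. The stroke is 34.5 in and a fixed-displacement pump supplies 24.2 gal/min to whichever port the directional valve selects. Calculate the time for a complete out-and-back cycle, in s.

t ≈ 4.18 s

Cap-side area A_cap = π/4 × (3.02 in)² = 7.163 in^2
Rod-side annular area A_ann = π/4 × (3.02² − 1.97²) = 4.115 in^2
t_ext = A_cap·L/Q = 2.652 s
t_ret = A_ann·L/Q = 1.524 s
t_cycle = t_ext + t_ret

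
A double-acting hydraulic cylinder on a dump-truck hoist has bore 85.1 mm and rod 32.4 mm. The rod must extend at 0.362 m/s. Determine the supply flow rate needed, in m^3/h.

Cap-side area A_cap = π/4 × (85.1 mm)² = 5688 mm^2
Q = A × v

Q ≈ 7.41 m^3/h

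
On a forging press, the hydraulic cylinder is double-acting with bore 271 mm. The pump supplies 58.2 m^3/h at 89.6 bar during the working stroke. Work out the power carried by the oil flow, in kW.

W ≈ 145 kW

Hydraulic power = P × Q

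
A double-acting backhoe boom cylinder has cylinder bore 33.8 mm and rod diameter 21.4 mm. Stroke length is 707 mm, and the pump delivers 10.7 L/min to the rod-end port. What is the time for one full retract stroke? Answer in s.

Rod-side annular area A_ann = π/4 × (33.8² − 21.4²) = 537.6 mm^2
Swept volume V = A × L; t = V / Q = A·L / Q

t ≈ 2.13 s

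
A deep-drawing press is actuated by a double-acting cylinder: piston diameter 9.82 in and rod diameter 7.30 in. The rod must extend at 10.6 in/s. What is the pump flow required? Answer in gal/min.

Q ≈ 209 gal/min

Cap-side area A_cap = π/4 × (9.82 in)² = 75.74 in^2
Q = A × v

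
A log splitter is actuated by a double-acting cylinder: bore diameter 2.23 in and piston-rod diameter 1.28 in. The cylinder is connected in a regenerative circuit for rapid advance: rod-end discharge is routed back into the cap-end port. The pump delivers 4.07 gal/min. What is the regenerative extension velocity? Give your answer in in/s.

v ≈ 12.2 in/s

In regeneration the rod-end outflow joins the pump flow into the cap end, so the net volume the pump must supply per unit advance equals the rod cross-section area.
Rod cross-section A_rod = π/4 × (1.28 in)² = 1.287 in^2
v = Q_pump / A_rod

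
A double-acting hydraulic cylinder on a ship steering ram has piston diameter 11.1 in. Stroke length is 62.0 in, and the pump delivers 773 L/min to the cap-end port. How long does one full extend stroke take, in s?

t ≈ 7.63 s

Cap-side area A_cap = π/4 × (11.1 in)² = 96.77 in^2
Swept volume V = A × L; t = V / Q = A·L / Q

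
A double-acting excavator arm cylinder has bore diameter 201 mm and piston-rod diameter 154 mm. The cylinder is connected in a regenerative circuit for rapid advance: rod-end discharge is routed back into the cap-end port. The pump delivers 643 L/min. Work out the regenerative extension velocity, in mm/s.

In regeneration the rod-end outflow joins the pump flow into the cap end, so the net volume the pump must supply per unit advance equals the rod cross-section area.
Rod cross-section A_rod = π/4 × (154 mm)² = 18630 mm^2
v = Q_pump / A_rod

v ≈ 575 mm/s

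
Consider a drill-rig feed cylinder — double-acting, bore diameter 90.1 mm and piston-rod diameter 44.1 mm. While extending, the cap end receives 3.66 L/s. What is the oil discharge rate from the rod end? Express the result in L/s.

Q_out ≈ 2.78 L/s

Cap-side area A_cap = π/4 × (90.1 mm)² = 6376 mm^2
Rod-side annular area A_ann = π/4 × (90.1² − 44.1²) = 4848 mm^2
Piston speed v = Q_in/A_cap; rod-end outflow Q_out = v × A_ann = Q_in × A_ann/A_cap.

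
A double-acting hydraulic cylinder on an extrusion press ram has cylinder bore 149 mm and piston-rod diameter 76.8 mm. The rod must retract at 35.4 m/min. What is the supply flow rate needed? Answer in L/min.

Rod-side annular area A_ann = π/4 × (149² − 76.8²) = 12800 mm^2
Q = A × v

Q ≈ 453 L/min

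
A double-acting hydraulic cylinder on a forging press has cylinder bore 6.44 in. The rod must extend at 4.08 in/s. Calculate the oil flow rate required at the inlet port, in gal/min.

Q ≈ 34.5 gal/min

Cap-side area A_cap = π/4 × (6.44 in)² = 32.57 in^2
Q = A × v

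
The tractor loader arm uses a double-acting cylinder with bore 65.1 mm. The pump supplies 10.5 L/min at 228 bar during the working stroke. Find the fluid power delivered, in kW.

W ≈ 3.99 kW

Hydraulic power = P × Q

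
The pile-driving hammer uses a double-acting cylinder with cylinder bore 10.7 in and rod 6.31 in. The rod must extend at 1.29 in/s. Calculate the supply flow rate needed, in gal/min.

Q ≈ 30.1 gal/min

Cap-side area A_cap = π/4 × (10.7 in)² = 89.92 in^2
Q = A × v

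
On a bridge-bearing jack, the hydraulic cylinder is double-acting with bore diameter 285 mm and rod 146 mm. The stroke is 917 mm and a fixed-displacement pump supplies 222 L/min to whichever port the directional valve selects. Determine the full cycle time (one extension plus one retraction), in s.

Cap-side area A_cap = π/4 × (285 mm)² = 63790 mm^2
Rod-side annular area A_ann = π/4 × (285² − 146²) = 47050 mm^2
t_ext = A_cap·L/Q = 15.81 s
t_ret = A_ann·L/Q = 11.66 s
t_cycle = t_ext + t_ret

t ≈ 27.5 s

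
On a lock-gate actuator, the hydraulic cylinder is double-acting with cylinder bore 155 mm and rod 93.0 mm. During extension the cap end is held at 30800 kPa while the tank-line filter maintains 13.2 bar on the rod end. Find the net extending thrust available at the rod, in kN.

F ≈ 565 kN

Cap-side area A_cap = π/4 × (155 mm)² = 18870 mm^2
Rod-side annular area A_ann = π/4 × (155² − 93.0²) = 12080 mm^2
Net thrust = P_cap·A_cap − P_rod·A_ann = 581.2 kN − 15.94 kN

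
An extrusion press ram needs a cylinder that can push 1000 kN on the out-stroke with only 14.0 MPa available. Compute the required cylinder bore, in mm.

Extension force acts on the full piston face: F = P × (π/4)D².
D = √(4F / (πP)) = √(4 × 1000 kN / (π × 14.0 MPa))

D ≈ 302 mm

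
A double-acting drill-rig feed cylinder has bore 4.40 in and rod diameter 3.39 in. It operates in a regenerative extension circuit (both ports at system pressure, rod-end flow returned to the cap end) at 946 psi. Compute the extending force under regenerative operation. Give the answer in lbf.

F ≈ 8540 lbf

With equal pressure on both faces, forces on the annular region cancel; the net push is pressure × rod cross-section.
Rod cross-section A_rod = π/4 × (3.39 in)² = 9.026 in^2
F = P × A_rod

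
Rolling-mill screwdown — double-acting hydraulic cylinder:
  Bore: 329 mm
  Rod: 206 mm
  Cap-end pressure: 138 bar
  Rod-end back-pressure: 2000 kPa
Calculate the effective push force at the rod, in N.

F ≈ 1.07e6 N

Cap-side area A_cap = π/4 × (329 mm)² = 85010 mm^2
Rod-side annular area A_ann = π/4 × (329² − 206²) = 51680 mm^2
Net thrust = P_cap·A_cap − P_rod·A_ann = 1.173e6 N − 1.034e5 N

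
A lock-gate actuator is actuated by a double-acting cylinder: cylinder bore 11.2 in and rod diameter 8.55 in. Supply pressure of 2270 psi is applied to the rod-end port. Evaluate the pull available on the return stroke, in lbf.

Rod-side annular area A_ann = π/4 × (11.2² − 8.55²) = 41.11 in^2
On retraction the pressure acts on the annular area (bore minus rod).
F = P × A_ann

F ≈ 93300 lbf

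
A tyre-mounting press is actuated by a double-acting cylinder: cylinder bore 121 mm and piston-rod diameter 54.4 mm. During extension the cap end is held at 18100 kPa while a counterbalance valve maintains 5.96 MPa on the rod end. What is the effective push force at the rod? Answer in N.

F ≈ 1.53e5 N

Cap-side area A_cap = π/4 × (121 mm)² = 11500 mm^2
Rod-side annular area A_ann = π/4 × (121² − 54.4²) = 9175 mm^2
Net thrust = P_cap·A_cap − P_rod·A_ann = 2.081e5 N − 54680 N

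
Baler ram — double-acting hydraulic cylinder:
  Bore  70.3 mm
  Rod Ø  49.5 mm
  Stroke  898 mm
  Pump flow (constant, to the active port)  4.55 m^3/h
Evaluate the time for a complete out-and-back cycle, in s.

Cap-side area A_cap = π/4 × (70.3 mm)² = 3882 mm^2
Rod-side annular area A_ann = π/4 × (70.3² − 49.5²) = 1957 mm^2
t_ext = A_cap·L/Q = 2.758 s
t_ret = A_ann·L/Q = 1.391 s
t_cycle = t_ext + t_ret

t ≈ 4.15 s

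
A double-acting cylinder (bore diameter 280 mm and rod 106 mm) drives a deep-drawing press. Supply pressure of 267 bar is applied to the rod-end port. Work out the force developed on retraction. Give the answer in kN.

F ≈ 1410 kN

Rod-side annular area A_ann = π/4 × (280² − 106²) = 52750 mm^2
On retraction the pressure acts on the annular area (bore minus rod).
F = P × A_ann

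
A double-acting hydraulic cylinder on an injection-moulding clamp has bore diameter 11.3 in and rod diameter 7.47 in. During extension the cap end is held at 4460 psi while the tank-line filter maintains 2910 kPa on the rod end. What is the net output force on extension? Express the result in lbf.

F ≈ 4.23e5 lbf

Cap-side area A_cap = π/4 × (11.3 in)² = 100.3 in^2
Rod-side annular area A_ann = π/4 × (11.3² − 7.47²) = 56.46 in^2
Net thrust = P_cap·A_cap − P_rod·A_ann = 4.473e5 lbf − 23830 lbf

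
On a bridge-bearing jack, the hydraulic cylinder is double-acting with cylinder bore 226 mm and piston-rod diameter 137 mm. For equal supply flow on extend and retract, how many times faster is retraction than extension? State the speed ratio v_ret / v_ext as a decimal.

v_ret/v_ext ≈ 1.58

Cap-side area A_cap = π/4 × (226 mm)² = 40110 mm^2
Rod-side annular area A_ann = π/4 × (226² − 137²) = 25370 mm^2
For equal Q, v ∝ 1/A, so v_ret/v_ext = A_cap/A_ann.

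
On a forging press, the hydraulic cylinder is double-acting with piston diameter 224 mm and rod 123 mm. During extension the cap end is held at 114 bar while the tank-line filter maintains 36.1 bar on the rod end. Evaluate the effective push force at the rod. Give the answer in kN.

F ≈ 350 kN

Cap-side area A_cap = π/4 × (224 mm)² = 39410 mm^2
Rod-side annular area A_ann = π/4 × (224² − 123²) = 27530 mm^2
Net thrust = P_cap·A_cap − P_rod·A_ann = 449.3 kN − 99.37 kN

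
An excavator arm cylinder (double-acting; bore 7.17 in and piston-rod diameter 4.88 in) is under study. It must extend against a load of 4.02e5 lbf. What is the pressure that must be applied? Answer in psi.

Cap-side area A_cap = π/4 × (7.17 in)² = 40.38 in^2
P = F / A = 4.02e5 lbf / A

P ≈ 9960 psi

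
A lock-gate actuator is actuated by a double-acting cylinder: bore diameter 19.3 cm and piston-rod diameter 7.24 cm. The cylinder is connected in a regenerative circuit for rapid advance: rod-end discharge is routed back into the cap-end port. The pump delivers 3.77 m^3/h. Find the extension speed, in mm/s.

In regeneration the rod-end outflow joins the pump flow into the cap end, so the net volume the pump must supply per unit advance equals the rod cross-section area.
Rod cross-section A_rod = π/4 × (7.24 cm)² = 41.17 cm^2
v = Q_pump / A_rod

v ≈ 254 mm/s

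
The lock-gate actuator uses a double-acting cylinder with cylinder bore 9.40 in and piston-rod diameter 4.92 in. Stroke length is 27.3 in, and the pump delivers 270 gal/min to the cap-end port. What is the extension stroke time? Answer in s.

Cap-side area A_cap = π/4 × (9.40 in)² = 69.40 in^2
Swept volume V = A × L; t = V / Q = A·L / Q

t ≈ 1.82 s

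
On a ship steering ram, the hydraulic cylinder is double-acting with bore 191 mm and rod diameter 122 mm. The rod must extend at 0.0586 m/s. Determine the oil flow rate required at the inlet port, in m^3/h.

Q ≈ 6.04 m^3/h

Cap-side area A_cap = π/4 × (191 mm)² = 28650 mm^2
Q = A × v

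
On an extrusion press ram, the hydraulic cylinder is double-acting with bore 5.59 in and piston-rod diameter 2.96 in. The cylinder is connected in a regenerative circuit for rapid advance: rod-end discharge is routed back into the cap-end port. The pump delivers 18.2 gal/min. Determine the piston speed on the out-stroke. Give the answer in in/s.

v ≈ 10.2 in/s

In regeneration the rod-end outflow joins the pump flow into the cap end, so the net volume the pump must supply per unit advance equals the rod cross-section area.
Rod cross-section A_rod = π/4 × (2.96 in)² = 6.881 in^2
v = Q_pump / A_rod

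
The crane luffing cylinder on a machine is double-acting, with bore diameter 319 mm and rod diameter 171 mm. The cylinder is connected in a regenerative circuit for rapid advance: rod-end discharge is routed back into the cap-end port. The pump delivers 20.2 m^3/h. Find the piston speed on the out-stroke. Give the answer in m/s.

v ≈ 0.244 m/s

In regeneration the rod-end outflow joins the pump flow into the cap end, so the net volume the pump must supply per unit advance equals the rod cross-section area.
Rod cross-section A_rod = π/4 × (171 mm)² = 22970 mm^2
v = Q_pump / A_rod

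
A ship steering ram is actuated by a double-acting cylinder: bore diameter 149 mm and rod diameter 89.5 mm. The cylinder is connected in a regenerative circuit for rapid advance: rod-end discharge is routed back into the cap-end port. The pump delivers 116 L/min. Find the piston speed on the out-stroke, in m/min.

v ≈ 18.4 m/min

In regeneration the rod-end outflow joins the pump flow into the cap end, so the net volume the pump must supply per unit advance equals the rod cross-section area.
Rod cross-section A_rod = π/4 × (89.5 mm)² = 6291 mm^2
v = Q_pump / A_rod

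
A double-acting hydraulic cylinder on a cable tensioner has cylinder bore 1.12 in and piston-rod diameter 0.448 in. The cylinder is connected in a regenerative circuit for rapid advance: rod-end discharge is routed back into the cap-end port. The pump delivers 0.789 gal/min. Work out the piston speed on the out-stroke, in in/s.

v ≈ 19.3 in/s

In regeneration the rod-end outflow joins the pump flow into the cap end, so the net volume the pump must supply per unit advance equals the rod cross-section area.
Rod cross-section A_rod = π/4 × (0.448 in)² = 0.1576 in^2
v = Q_pump / A_rod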